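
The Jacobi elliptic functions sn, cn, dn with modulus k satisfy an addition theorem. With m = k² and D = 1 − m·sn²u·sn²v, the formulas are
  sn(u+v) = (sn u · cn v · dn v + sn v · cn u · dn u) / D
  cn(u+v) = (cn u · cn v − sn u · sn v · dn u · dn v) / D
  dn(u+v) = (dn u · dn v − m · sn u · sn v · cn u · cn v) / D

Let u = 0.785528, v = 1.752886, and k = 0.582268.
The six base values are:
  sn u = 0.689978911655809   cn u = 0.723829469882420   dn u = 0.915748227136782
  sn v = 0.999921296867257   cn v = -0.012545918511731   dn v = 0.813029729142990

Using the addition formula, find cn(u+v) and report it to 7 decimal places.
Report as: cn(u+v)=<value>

cn(u+v)=-0.6233466

m = k² = 0.339036023824
D = 1 − m·sn²u·sn²v = 0.8386202206917083
cn(u+v) = (cn u·cn v − sn u·sn v·dn u·dn v)/D = -0.5227510418340063/0.8386202206917083 = -0.6233465744515823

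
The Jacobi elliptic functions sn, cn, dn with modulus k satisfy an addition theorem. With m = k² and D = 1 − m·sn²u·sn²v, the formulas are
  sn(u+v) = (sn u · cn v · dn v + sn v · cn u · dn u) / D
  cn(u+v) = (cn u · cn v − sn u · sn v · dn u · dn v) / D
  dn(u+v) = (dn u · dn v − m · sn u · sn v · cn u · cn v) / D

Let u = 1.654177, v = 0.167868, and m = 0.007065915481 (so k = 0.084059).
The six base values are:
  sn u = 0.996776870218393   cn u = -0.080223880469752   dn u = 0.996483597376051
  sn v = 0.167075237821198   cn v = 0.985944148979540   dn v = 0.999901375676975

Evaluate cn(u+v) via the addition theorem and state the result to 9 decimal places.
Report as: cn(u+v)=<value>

m = k² = 0.007065915481
D = 1 − m·sn²u·sn²v = 0.9998040304849479
cn(u+v) = (cn u·cn v − sn u·sn v·dn u·dn v)/D = -0.2450310211832252/0.9998040304849479 = -0.2450790492056475

cn(u+v)=-0.245079049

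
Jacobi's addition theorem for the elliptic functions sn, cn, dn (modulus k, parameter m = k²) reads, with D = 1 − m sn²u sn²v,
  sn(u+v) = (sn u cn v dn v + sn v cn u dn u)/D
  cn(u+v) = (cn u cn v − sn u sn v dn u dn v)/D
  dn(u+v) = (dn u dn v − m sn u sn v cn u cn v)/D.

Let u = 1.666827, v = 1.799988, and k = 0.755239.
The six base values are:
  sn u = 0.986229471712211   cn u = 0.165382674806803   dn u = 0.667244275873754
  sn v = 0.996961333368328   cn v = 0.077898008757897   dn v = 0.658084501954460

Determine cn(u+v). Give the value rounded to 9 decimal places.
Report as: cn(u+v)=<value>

cn(u+v)=-0.933738060

m = k² = 0.570385947121
D = 1 − m·sn²u·sn²v = 0.4485814148794068
cn(u+v) = (cn u·cn v − sn u·sn v·dn u·dn v)/D = -0.4188575398874438/0.4485814148794068 = -0.9337380595672835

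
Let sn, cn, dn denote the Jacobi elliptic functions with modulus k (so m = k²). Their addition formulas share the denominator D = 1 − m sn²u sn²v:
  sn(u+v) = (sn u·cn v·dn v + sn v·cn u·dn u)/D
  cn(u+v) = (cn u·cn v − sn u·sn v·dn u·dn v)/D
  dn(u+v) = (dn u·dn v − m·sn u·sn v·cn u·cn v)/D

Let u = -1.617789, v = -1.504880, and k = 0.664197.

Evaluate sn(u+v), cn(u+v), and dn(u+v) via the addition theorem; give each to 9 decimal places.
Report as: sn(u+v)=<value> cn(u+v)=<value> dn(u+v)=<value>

sn u = -0.9899400313703089, cn u = 0.1414875764530291, dn u = 0.7534412804345567
sn v = -0.9742324400286265, cn v = 0.2255463429006746, dn v = 0.7624201883842372
m = k² = 0.441157654809
D = 1 − m·sn²u·sn²v = 0.5896666971197563
sn(u+v) = (sn u·cn v·dn v + sn v·cn u·dn u)/D = -0.2740868544959295/0.5896666971197563 = -0.4648165749137853
cn(u+v) = (cn u·cn v − sn u·sn v·dn u·dn v)/D = -0.5220950199768712/0.5896666971197563 = -0.8854069977617172
dn(u+v) = (dn u·dn v − m·sn u·sn v·cn u·cn v)/D = 0.560861356143938/0.5896666971197563 = 0.9511497917102681

sn(u+v)=-0.464816575 cn(u+v)=-0.885406998 dn(u+v)=0.951149792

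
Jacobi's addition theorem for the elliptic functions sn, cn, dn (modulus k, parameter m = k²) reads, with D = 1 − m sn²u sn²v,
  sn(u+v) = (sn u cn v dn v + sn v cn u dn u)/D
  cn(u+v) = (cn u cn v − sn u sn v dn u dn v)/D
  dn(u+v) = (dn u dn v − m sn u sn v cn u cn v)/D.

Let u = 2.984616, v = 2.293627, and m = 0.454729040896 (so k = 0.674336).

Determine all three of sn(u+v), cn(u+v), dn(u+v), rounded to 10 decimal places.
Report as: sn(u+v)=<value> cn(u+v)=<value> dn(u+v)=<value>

sn(u+v)=-0.9916918607 cn(u+v)=-0.1286361281 dn(u+v)=0.7435021693

sn u = 0.5902506575972339, cn u = -0.8072200203203789, dn u = 0.917373584954931
sn v = 0.9367758781296341, cn v = -0.3499299274918523, dn v = 0.7752115608293355
m = k² = 0.454729040896
D = 1 − m·sn²u·sn²v = 0.860973673189673
sn(u+v) = (sn u·cn v·dn v + sn v·cn u·dn u)/D = -0.8538205839633659/0.860973673189673 = -0.9916918606816318
cn(u+v) = (cn u·cn v − sn u·sn v·dn u·dn v)/D = -0.1107523197327017/0.860973673189673 = -0.1286361281203809
dn(u+v) = (dn u·dn v − m·sn u·sn v·cn u·cn v)/D = 0.6401357937524904/0.860973673189673 = 0.743502169329942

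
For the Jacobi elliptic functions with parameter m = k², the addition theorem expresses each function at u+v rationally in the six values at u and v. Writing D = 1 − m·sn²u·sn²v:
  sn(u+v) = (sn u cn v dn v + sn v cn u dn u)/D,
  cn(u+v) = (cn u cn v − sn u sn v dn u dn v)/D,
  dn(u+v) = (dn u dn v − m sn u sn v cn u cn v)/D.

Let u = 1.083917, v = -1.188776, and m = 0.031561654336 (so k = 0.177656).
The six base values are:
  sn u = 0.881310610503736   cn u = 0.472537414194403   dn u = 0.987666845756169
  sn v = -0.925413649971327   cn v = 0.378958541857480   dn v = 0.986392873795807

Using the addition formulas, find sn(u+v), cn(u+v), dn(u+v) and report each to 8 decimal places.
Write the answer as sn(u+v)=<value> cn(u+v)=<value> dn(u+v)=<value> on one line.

m = k² = 0.031561654336
D = 1 − m·sn²u·sn²v = 0.9790062723425154
sn(u+v) = (sn u·cn v·dn v + sn v·cn u·dn u)/D = -0.1024637030942137/0.9790062723425154 = -0.1046609260725612
cn(u+v) = (cn u·cn v − sn u·sn v·dn u·dn v)/D = 0.9736295346969545/0.9790062723425154 = 0.9945079640473644
dn(u+v) = (dn u·dn v − m·sn u·sn v·cn u·cn v)/D = 0.9788370249738049/0.9790062723425154 = 0.9998271233050371

sn(u+v)=-0.10466093 cn(u+v)=0.99450796 dn(u+v)=0.99982712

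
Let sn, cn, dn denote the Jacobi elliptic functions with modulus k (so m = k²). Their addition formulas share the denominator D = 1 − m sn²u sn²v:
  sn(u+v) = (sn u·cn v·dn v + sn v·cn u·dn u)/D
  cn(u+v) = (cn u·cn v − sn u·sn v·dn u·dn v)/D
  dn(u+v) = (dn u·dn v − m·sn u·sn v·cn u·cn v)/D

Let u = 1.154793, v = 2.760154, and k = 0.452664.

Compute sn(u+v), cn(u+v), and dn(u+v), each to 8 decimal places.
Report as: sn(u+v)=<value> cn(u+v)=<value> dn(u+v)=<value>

sn(u+v)=-0.55152324 cn(u+v)=-0.83415953 dn(u+v)=0.96833492

sn u = 0.8977395643380147, cn u = 0.4405265878720507, dn u = 0.91370666054866
sn v = 0.5297615741742679, cn v = -0.8481466114584209, dn v = 0.9708213248788724
m = k² = 0.204904696896
D = 1 − m·sn²u·sn²v = 0.9536538618106613
sn(u+v) = (sn u·cn v·dn v + sn v·cn u·dn u)/D = -0.5259622634808701/0.9536538618106613 = -0.5515232355712882
cn(u+v) = (cn u·cn v − sn u·sn v·dn u·dn v)/D = -0.7954994566562994/0.9536538618106613 = -0.8341595294816078
dn(u+v) = (dn u·dn v − m·sn u·sn v·cn u·cn v)/D = 0.9234563392009888/0.9536538618106613 = 0.9683349233732061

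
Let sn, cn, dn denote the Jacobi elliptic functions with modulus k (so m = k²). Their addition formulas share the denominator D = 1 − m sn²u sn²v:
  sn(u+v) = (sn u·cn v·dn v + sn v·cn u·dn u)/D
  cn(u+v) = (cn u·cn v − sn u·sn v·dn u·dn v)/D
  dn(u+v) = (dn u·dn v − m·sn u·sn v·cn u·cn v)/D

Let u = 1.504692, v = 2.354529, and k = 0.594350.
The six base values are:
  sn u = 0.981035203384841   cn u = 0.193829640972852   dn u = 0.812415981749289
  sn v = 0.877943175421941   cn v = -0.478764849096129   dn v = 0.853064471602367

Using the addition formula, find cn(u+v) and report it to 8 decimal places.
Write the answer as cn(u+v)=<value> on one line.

cn(u+v)=-0.93463450

m = k² = 0.3532519225
D = 1 − m·sn²u·sn²v = 0.7379485710181012
cn(u+v) = (cn u·cn v − sn u·sn v·dn u·dn v)/D = -0.6897121964844997/0.7379485710181012 = -0.9346345037743581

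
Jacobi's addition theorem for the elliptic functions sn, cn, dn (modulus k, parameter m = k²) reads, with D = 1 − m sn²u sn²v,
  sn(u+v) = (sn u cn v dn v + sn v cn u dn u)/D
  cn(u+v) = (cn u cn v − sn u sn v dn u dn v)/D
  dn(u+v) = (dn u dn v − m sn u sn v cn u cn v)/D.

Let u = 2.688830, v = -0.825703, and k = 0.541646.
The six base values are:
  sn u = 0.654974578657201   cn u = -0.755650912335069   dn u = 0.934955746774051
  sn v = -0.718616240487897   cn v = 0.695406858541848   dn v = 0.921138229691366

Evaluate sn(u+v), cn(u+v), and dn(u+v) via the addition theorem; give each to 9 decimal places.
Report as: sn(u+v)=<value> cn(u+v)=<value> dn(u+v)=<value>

m = k² = 0.293380389316
D = 1 − m·sn²u·sn²v = 0.9350058864724484
sn(u+v) = (sn u·cn v·dn v + sn v·cn u·dn u)/D = 0.9272568339240501/0.9350058864724484 = 0.9917122954405843
cn(u+v) = (cn u·cn v − sn u·sn v·dn u·dn v)/D = -0.1201281469068575/0.9350058864724484 = -0.1284784926435833
dn(u+v) = (dn u·dn v − m·sn u·sn v·cn u·cn v)/D = 0.7886608985154819/0.9350058864724484 = 0.8434822816901284

sn(u+v)=0.991712295 cn(u+v)=-0.128478493 dn(u+v)=0.843482282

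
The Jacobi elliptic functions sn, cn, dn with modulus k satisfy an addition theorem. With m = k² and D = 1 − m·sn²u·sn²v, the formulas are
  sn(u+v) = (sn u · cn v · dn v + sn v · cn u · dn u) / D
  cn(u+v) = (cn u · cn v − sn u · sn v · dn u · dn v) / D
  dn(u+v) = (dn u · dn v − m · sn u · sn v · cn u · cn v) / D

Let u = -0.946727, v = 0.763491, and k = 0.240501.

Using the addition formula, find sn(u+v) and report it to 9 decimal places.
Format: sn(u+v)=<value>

sn(u+v)=-0.182154429

sn u = -0.8074990933407098, cn u = 0.589868811053722, dn u = 0.9809610973630641
sn v = 0.6886876013028545, cn v = 0.7250581961551228, dn v = 0.986187955860402
m = k² = 0.057840731001
D = 1 − m·sn²u·sn²v = 0.9821119751985764
sn(u+v) = (sn u·cn v·dn v + sn v·cn u·dn u)/D = -0.1788960458811042/0.9821119751985764 = -0.1821544288215533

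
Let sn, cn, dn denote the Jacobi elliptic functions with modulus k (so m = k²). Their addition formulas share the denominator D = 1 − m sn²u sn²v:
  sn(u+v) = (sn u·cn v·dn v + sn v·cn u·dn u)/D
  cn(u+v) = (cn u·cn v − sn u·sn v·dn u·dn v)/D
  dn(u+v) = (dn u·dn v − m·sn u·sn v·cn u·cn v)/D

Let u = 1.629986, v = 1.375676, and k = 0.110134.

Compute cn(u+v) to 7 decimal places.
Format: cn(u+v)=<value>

cn(u+v)=-0.9894311

sn u = 0.9985389471656604, cn u = -0.05403675594717331, dn u = 0.9939345651632177
sn v = 0.9803208353603388, cn v = 0.1974108906783196, dn v = 0.9941545158745107
m = k² = 0.012129497956
D = 1 − m·sn²u·sn²v = 0.9883772389473711
cn(u+v) = (cn u·cn v − sn u·sn v·dn u·dn v)/D = -0.9779312238223172/0.9883772389473711 = -0.9894311456057214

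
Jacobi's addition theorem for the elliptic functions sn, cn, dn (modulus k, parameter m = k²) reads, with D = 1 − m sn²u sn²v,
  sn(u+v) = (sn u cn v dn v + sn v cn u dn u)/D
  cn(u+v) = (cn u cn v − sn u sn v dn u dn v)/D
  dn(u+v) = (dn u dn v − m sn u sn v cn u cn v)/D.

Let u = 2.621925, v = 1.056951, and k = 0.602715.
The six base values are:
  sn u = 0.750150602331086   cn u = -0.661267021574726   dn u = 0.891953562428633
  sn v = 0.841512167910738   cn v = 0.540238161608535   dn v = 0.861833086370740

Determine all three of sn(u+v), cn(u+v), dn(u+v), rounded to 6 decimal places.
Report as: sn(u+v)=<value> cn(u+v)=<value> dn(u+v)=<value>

sn(u+v)=-0.171967 cn(u+v)=-0.985103 dn(u+v)=0.994614

m = k² = 0.363265371225
D = 1 − m·sn²u·sn²v = 0.8552422830864313
sn(u+v) = (sn u·cn v·dn v + sn v·cn u·dn u)/D = -0.147073804240173/0.8552422830864313 = -0.1719674145546305
cn(u+v) = (cn u·cn v − sn u·sn v·dn u·dn v)/D = -0.8425014296042558/0.8552422830864313 = -0.9851026384755021
dn(u+v) = (dn u·dn v − m·sn u·sn v·cn u·cn v)/D = 0.8506360426757715/0.8552422830864313 = 0.9946141105254565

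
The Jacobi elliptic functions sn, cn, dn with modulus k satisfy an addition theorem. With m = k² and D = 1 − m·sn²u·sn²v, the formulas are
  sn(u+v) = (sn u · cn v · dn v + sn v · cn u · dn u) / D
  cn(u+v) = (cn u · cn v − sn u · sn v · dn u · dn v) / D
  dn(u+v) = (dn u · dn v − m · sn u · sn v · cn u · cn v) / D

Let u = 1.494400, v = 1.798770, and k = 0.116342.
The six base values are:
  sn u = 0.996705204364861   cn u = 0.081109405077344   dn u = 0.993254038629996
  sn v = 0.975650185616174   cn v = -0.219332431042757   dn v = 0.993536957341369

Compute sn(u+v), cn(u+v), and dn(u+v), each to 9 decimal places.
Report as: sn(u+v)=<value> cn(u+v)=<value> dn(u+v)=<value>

m = k² = 0.013535460964
D = 1 − m·sn²u·sn²v = 0.987200448100847
sn(u+v) = (sn u·cn v·dn v + sn v·cn u·dn u)/D = -0.1385963227294102/0.987200448100847 = -0.1403932939820261
cn(u+v) = (cn u·cn v − sn u·sn v·dn u·dn v)/D = -0.9774230322927725/0.987200448100847 = -0.9900958150628031
dn(u+v) = (dn u·dn v − m·sn u·sn v·cn u·cn v)/D = 0.9870687528555743/0.987200448100847 = 0.9998665972594258

sn(u+v)=-0.140393294 cn(u+v)=-0.990095815 dn(u+v)=0.999866597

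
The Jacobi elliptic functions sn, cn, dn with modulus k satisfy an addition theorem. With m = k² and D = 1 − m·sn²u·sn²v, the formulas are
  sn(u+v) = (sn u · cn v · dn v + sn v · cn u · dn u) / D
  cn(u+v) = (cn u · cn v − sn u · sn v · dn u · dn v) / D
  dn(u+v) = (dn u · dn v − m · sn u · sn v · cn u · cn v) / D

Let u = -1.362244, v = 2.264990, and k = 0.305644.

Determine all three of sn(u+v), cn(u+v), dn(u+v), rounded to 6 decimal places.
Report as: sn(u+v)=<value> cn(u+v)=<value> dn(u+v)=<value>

sn u = -0.9723540263371261, cn u = 0.2335115574569692, dn u = 0.9548170625439889
sn v = 0.809235612053719, cn v = -0.5874842331365522, dn v = 0.9689292590797474
m = k² = 0.093418254736
D = 1 − m·sn²u·sn²v = 0.942159697418725
sn(u+v) = (sn u·cn v·dn v + sn v·cn u·dn u)/D = 0.7339215619436948/0.942159697418725 = 0.7789778781181692
cn(u+v) = (cn u·cn v − sn u·sn v·dn u·dn v)/D = 0.59078256266944/0.942159697418725 = 0.6270514057097031
dn(u+v) = (dn u·dn v − m·sn u·sn v·cn u·cn v)/D = 0.9150661213567255/0.942159697418725 = 0.9712431171315979

sn(u+v)=0.778978 cn(u+v)=0.627051 dn(u+v)=0.971243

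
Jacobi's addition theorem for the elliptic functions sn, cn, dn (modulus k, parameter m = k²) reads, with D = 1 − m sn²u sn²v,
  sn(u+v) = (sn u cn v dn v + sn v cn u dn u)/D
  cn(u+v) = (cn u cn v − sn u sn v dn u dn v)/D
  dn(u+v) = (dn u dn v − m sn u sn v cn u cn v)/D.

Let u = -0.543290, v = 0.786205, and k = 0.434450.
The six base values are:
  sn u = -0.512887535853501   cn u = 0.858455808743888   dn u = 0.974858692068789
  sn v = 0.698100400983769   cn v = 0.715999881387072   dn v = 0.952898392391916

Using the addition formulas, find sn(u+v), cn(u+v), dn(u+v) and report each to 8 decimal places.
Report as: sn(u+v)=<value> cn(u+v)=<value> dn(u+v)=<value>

sn(u+v)=0.24010073 cn(u+v)=0.97074798 dn(u+v)=0.99454465

m = k² = 0.1887468025
D = 1 − m·sn²u·sn²v = 0.9758031034316905
sn(u+v) = (sn u·cn v·dn v + sn v·cn u·dn u)/D = 0.2342910382675691/0.9758031034316905 = 0.2401007308171267
cn(u+v) = (cn u·cn v − sn u·sn v·dn u·dn v)/D = 0.9472588907233455/0.9758031034316905 = 0.970747979169198
dn(u+v) = (dn u·dn v − m·sn u·sn v·cn u·cn v)/D = 0.9704797536950007/0.9758031034316905 = 0.994544647667169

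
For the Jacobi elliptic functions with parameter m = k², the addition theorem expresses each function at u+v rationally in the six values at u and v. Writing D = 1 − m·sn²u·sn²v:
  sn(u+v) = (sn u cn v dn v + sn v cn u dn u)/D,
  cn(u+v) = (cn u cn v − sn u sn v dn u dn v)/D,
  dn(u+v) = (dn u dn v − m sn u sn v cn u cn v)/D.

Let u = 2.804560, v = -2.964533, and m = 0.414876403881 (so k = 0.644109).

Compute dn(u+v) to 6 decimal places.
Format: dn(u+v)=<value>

sn u = 0.676808056540499, cn u = -0.7361595306738022, dn u = 0.899976622045474
sn v = -0.5620325680462595, cn v = -0.827115102301564, dn v = 0.9321741197255588
m = k² = 0.414876403881
D = 1 − m·sn²u·sn²v = 0.939969392382688
dn(u+v) = (dn u·dn v − m·sn u·sn v·cn u·cn v)/D = 0.9350261176180105/0.939969392382688 = 0.9947410258198439

dn(u+v)=0.994741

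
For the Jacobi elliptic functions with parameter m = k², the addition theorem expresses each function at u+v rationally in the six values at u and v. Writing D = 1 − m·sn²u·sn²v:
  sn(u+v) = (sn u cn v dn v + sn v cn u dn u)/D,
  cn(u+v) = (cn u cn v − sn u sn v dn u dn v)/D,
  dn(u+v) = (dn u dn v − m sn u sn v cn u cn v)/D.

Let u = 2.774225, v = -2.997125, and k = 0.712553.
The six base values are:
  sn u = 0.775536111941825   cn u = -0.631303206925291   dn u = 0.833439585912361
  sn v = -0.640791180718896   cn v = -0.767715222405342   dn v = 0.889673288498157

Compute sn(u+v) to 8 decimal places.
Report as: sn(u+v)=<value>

sn(u+v)=-0.22015487

m = k² = 0.507731777809
D = 1 − m·sn²u·sn²v = 0.8746075327858288
sn(u+v) = (sn u·cn v·dn v + sn v·cn u·dn u)/D = -0.1925491054334133/0.8746075327858288 = -0.2201548674296225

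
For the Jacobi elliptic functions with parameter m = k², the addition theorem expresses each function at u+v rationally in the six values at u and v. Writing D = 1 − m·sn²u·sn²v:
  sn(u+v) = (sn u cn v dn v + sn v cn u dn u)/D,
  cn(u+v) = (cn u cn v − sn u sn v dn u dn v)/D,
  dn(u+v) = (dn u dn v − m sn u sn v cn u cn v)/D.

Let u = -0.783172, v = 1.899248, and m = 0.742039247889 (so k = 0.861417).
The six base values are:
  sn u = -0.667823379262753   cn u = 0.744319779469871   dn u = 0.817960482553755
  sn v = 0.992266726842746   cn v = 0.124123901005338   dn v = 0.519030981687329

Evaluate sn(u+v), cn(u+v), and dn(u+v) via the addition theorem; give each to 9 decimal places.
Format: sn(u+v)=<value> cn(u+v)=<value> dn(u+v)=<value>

m = k² = 0.742039247889
D = 1 − m·sn²u·sn²v = 0.6741580684807373
sn(u+v) = (sn u·cn v·dn v + sn v·cn u·dn u)/D = 0.5610920087233553/0.6741580684807373 = 0.832285535034559
cn(u+v) = (cn u·cn v − sn u·sn v·dn u·dn v)/D = 0.3737176193925952/0.6741580684807373 = 0.5543471729631512
dn(u+v) = (dn u·dn v − m·sn u·sn v·cn u·cn v)/D = 0.4699756986897113/0.6741580684807373 = 0.6971298285413014

sn(u+v)=0.832285535 cn(u+v)=0.554347173 dn(u+v)=0.697129829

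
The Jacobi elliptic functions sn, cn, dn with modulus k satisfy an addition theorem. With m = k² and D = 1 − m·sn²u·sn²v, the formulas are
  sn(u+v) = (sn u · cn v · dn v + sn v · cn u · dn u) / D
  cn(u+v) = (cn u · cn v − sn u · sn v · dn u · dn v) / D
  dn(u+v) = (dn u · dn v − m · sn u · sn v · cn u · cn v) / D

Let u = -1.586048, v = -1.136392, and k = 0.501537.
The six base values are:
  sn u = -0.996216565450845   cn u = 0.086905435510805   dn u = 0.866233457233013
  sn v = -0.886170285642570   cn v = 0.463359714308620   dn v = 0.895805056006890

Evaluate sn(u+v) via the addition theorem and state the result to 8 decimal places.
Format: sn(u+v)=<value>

sn(u+v)=-0.59732032

m = k² = 0.251539362369
D = 1 − m·sn²u·sn²v = 0.8039585794373701
sn(u+v) = (sn u·cn v·dn v + sn v·cn u·dn u)/D = -0.4802207968081366/0.8039585794373701 = -0.5973203210844605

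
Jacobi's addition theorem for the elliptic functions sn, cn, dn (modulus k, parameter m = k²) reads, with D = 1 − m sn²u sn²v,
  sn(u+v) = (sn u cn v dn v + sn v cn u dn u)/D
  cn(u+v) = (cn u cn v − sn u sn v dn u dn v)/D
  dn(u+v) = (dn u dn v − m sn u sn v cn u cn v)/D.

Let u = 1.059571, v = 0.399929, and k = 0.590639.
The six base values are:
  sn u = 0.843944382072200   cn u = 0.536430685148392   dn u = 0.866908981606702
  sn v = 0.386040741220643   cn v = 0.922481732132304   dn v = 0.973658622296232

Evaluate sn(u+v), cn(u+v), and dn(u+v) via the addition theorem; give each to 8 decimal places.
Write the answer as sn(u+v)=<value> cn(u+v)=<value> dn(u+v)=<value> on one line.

sn(u+v)=0.97358970 cn(u+v)=0.22830482 dn(u+v)=0.81812526

m = k² = 0.348854428321
D = 1 − m·sn²u·sn²v = 0.9629713247425201
sn(u+v) = (sn u·cn v·dn v + sn v·cn u·dn u)/D = 0.9375389653870731/0.9629713247425201 = 0.9735897023078573
cn(u+v) = (cn u·cn v − sn u·sn v·dn u·dn v)/D = 0.2198509964892143/0.9629713247425201 = 0.2283048215874945
dn(u+v) = (dn u·dn v − m·sn u·sn v·cn u·cn v)/D = 0.7878311665677549/0.9629713247425201 = 0.8181252611840812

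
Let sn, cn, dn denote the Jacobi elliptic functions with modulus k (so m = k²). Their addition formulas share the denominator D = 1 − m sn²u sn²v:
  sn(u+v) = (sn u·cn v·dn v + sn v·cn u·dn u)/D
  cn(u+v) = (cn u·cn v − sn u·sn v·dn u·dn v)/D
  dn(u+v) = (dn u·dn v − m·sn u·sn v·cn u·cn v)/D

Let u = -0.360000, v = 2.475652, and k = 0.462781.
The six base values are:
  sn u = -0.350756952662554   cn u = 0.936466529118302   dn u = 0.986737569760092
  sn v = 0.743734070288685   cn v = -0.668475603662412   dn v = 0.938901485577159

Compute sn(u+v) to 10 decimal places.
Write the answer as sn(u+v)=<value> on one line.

m = k² = 0.214166253961
D = 1 − m·sn²u·sn²v = 0.9854253219277864
sn(u+v) = (sn u·cn v·dn v + sn v·cn u·dn u)/D = 0.9073915649556092/0.9854253219277864 = 0.9208121049502566

sn(u+v)=0.9208121050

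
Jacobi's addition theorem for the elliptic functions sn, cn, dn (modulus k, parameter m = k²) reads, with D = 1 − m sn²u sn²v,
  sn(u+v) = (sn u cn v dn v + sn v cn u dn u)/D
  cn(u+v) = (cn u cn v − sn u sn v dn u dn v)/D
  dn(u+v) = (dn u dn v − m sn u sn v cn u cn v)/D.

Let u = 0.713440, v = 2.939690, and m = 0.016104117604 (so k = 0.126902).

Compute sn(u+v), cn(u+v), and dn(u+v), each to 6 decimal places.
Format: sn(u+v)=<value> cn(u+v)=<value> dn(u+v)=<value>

sn u = 0.6537731066658938, cn u = 0.7566906402225587, dn u = 0.9965524520712347
sn v = 0.2129960576716318, cn v = -0.9770530586494998, dn v = 0.9996346329204198
m = k² = 0.016104117604
D = 1 − m·sn²u·sn²v = 0.9996877271929995
sn(u+v) = (sn u·cn v·dn v + sn v·cn u·dn u)/D = -0.477921153006201/0.9996877271929995 = -0.4780704414048825
cn(u+v) = (cn u·cn v − sn u·sn v·dn u·dn v)/D = -0.8780472216285001/0.9996877271929995 = -0.8783214975479883
dn(u+v) = (dn u·dn v − m·sn u·sn v·cn u·cn v)/D = 0.997846297024407/0.9996877271929995 = 0.998157994623218

sn(u+v)=-0.478070 cn(u+v)=-0.878321 dn(u+v)=0.998158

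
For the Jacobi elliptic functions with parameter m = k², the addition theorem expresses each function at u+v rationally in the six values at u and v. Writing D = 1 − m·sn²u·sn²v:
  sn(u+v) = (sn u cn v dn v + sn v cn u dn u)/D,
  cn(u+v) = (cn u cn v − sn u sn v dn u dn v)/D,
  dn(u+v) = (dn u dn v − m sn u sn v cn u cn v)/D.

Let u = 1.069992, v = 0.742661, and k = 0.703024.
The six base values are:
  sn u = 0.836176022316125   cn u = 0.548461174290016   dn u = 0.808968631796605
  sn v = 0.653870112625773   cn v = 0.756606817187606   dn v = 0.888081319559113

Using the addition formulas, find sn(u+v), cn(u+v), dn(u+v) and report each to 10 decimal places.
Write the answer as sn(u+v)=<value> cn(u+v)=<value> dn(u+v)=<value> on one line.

sn(u+v)=0.9996616695 cn(u+v)=0.0260105076 dn(u+v)=0.7114011763

m = k² = 0.494242744576
D = 1 − m·sn²u·sn²v = 0.8522529915679071
sn(u+v) = (sn u·cn v·dn v + sn v·cn u·dn u)/D = 0.851964648399466/0.8522529915679071 = 0.9996616695144589
cn(u+v) = (cn u·cn v − sn u·sn v·dn u·dn v)/D = 0.02216753288079893/0.8522529915679071 = 0.02601050756069143
dn(u+v) = (dn u·dn v − m·sn u·sn v·cn u·cn v)/D = 0.6062937806968583/0.8522529915679071 = 0.7114011762885659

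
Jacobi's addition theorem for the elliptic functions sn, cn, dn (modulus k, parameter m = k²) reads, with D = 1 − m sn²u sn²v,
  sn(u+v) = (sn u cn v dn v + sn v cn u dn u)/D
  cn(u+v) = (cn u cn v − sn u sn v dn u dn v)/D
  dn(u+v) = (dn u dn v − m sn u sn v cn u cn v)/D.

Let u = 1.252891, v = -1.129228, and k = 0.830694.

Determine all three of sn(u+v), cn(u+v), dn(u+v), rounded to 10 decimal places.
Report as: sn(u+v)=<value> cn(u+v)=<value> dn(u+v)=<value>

sn u = 0.8856403510069747, cn u = 0.4643718000355347, dn u = 0.6773117528672117
sn v = -0.8424762435202132, cn v = 0.5387334954354244, dn v = 0.7142996776554709
m = k² = 0.690052521636
D = 1 − m·sn²u·sn²v = 0.6158398921632306
sn(u+v) = (sn u·cn v·dn v + sn v·cn u·dn u)/D = 0.07583020593768942/0.6158398921632306 = 0.1231329878149406
cn(u+v) = (cn u·cn v − sn u·sn v·dn u·dn v)/D = 0.6111534607993864/0.6158398921632306 = 0.9923901789678119
dn(u+v) = (dn u·dn v − m·sn u·sn v·cn u·cn v)/D = 0.6126098422953957/0.6158398921632306 = 0.9947550493091819

sn(u+v)=0.1231329878 cn(u+v)=0.9923901790 dn(u+v)=0.9947550493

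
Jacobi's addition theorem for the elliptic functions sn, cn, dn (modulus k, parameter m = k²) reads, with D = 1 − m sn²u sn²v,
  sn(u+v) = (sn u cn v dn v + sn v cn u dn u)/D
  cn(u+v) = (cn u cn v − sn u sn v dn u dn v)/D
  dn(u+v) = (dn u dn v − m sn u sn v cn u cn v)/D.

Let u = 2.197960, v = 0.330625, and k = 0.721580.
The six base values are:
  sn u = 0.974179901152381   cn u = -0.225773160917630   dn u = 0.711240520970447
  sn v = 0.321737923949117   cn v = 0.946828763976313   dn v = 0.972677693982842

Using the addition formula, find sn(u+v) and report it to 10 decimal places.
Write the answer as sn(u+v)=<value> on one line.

m = k² = 0.5206776964
D = 1 − m·sn²u·sn²v = 0.9488492724453151
sn(u+v) = (sn u·cn v·dn v + sn v·cn u·dn u)/D = 0.845515599963466/0.9488492724453151 = 0.891095798371069

sn(u+v)=0.8910957984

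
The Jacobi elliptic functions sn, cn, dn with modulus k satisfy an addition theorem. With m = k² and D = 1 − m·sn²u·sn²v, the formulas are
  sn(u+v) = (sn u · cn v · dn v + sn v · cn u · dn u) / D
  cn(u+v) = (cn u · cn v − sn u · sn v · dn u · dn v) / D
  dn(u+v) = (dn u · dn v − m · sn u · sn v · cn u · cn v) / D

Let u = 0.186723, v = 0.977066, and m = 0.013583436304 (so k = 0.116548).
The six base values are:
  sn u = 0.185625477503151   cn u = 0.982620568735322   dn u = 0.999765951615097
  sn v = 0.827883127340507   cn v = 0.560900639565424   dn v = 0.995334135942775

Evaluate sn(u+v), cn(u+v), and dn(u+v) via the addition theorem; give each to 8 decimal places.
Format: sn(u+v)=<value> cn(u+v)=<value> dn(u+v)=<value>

m = k² = 0.013583436304
D = 1 − m·sn²u·sn²v = 0.9996792084785128
sn(u+v) = (sn u·cn v·dn v + sn v·cn u·dn u)/D = 0.916936243433199/0.9996792084785128 = 0.9172304831954577
cn(u+v) = (cn u·cn v − sn u·sn v·dn u·dn v)/D = 0.3982291367326593/0.9996792084785128 = 0.3983569262571283
dn(u+v) = (dn u·dn v − m·sn u·sn v·cn u·cn v)/D = 0.9939506758103154/0.9996792084785128 = 0.9942696290773956

sn(u+v)=0.91723048 cn(u+v)=0.39835693 dn(u+v)=0.99426963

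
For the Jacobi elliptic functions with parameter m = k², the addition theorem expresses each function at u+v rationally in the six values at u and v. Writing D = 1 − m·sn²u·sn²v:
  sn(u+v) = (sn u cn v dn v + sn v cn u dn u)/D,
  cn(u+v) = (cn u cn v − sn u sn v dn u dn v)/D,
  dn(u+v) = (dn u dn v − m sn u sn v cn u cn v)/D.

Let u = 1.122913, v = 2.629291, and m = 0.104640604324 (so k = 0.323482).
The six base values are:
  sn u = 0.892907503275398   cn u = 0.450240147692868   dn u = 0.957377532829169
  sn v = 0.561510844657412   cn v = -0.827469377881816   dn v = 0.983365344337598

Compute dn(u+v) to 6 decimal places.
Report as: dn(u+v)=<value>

m = k² = 0.104640604324
D = 1 − m·sn²u·sn²v = 0.9736955345439636
dn(u+v) = (dn u·dn v − m·sn u·sn v·cn u·cn v)/D = 0.9609980274068449/0.9736955345439636 = 0.9869594686566313

dn(u+v)=0.986959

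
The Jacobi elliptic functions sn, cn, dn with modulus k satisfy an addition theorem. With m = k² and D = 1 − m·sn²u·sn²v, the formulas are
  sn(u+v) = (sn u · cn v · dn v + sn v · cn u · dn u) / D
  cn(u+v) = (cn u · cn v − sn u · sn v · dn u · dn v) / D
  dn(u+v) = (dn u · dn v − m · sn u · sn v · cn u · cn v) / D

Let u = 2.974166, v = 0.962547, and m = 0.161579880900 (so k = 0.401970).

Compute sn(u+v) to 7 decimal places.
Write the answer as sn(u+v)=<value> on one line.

sn(u+v)=-0.6038071

sn u = 0.3017973371897285, cn u = -0.9533721032551715, dn u = 0.9926142456314697
sn v = 0.8091209774202222, cn v = 0.5876421052805392, dn v = 0.9456306930938359
m = k² = 0.1615798809
D = 1 − m·sn²u·sn²v = 0.9903651487803196
sn(u+v) = (sn u·cn v·dn v + sn v·cn u·dn u)/D = -0.5979895560640469/0.9903651487803196 = -0.6038071481013833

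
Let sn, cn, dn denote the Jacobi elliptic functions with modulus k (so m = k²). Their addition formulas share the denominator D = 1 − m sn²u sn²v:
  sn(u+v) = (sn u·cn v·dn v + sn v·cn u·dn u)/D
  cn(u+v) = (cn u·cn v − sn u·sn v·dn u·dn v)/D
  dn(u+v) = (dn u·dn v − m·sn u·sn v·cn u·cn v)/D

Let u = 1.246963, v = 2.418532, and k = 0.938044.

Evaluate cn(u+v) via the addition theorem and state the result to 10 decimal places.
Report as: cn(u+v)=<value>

cn(u+v)=-0.4706757798

sn u = 0.8620108501667864, cn u = 0.5068898245129154, dn u = 0.5883531251441725
sn v = 0.9996723518420183, cn v = 0.02559665920873112, dn v = 0.3473470486773109
m = k² = 0.879926545936
D = 1 − m·sn²u·sn²v = 0.3465877890114526
cn(u+v) = (cn u·cn v − sn u·sn v·dn u·dn v)/D = -0.1631304778491894/0.3465877890114526 = -0.4706757797626821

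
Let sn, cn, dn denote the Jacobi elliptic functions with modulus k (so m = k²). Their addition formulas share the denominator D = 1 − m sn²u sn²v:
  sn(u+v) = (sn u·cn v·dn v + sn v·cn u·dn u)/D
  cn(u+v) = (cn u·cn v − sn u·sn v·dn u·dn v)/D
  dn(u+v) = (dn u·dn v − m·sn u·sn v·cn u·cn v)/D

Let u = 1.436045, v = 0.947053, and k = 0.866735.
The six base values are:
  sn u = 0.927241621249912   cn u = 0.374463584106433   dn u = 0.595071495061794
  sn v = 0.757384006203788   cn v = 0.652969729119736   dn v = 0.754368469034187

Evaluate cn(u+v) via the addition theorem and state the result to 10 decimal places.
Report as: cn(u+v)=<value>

cn(u+v)=-0.1123775537

m = k² = 0.751229560225
D = 1 − m·sn²u·sn²v = 0.6294978234551955
cn(u+v) = (cn u·cn v − sn u·sn v·dn u·dn v)/D = -0.0707414254834057/0.6294978234551955 = -0.1123775537381834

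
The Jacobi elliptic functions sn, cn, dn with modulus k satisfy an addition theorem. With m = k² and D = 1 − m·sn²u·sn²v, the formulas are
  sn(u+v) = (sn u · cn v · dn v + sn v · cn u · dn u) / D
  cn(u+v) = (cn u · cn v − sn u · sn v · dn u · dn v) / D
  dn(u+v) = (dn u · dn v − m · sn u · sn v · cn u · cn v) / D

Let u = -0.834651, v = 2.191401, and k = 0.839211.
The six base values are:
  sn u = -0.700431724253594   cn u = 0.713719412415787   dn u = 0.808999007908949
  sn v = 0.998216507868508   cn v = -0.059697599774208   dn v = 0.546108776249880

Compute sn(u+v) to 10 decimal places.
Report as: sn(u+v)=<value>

m = k² = 0.704275102521
D = 1 − m·sn²u·sn²v = 0.6557107623117508
sn(u+v) = (sn u·cn v·dn v + sn v·cn u·dn u)/D = 0.5992035542692945/0.6557107623117508 = 0.9138229669385988

sn(u+v)=0.9138229669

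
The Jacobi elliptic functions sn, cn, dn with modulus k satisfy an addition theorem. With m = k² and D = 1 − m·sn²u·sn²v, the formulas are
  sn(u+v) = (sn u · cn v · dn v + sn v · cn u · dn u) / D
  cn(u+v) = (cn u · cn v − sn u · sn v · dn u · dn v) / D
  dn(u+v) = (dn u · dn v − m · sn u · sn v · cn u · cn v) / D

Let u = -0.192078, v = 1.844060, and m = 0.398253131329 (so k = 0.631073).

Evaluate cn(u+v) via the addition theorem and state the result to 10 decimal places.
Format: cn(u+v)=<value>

sn u = -0.1904410699042252, cn u = 0.9816986293632756, dn u = 0.992751849478515
sn v = 0.9986184432234177, cn v = -0.05254716789740084, dn v = 0.7764319204865043
m = k² = 0.398253131329
D = 1 − m·sn²u·sn²v = 0.9855961168380265
cn(u+v) = (cn u·cn v − sn u·sn v·dn u·dn v)/D = 0.09500449604300971/0.9855961168380265 = 0.09639292852309686

cn(u+v)=0.0963929285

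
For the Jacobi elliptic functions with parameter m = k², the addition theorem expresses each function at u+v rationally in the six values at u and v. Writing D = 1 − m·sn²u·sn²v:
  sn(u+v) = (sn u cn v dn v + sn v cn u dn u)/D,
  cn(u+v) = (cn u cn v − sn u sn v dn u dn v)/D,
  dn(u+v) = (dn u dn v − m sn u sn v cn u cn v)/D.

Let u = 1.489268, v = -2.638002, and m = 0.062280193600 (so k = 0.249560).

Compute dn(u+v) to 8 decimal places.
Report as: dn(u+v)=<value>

dn(u+v)=0.97403203

sn u = 0.9946474278949249, cn u = 0.1033271221994025, dn u = 0.9687026068534269
sn v = -0.5249324742192078, cn v = -0.8511438759164638, dn v = 0.9913820843396631
m = k² = 0.0622801936
D = 1 − m·sn²u·sn²v = 0.9830216624755807
dn(u+v) = (dn u·dn v − m·sn u·sn v·cn u·cn v)/D = 0.9574945817702882/0.9830216624755807 = 0.974032026271927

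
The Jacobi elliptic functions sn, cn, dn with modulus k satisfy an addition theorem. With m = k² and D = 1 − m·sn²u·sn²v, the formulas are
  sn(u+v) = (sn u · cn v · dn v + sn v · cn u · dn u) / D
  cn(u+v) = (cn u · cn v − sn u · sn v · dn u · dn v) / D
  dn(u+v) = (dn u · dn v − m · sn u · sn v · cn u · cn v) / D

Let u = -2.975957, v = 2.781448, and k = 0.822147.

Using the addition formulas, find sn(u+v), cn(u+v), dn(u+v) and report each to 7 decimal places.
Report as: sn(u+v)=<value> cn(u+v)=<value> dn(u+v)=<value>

sn(u+v)=-0.1924785 cn(u+v)=0.9813012 dn(u+v)=0.9873998

sn u = -0.8350084973859347, cn u = -0.5502370482739994, dn u = 0.7271300565917638
sn v = 0.9018256582712846, cn v = -0.4321000834107352, dn v = 0.671026617766063
m = k² = 0.675925689609
D = 1 − m·sn²u·sn²v = 0.6167113863607188
sn(u+v) = (sn u·cn v·dn v + sn v·cn u·dn u)/D = -0.118703678334503/0.6167113863607188 = -0.1924784931165069
cn(u+v) = (cn u·cn v − sn u·sn v·dn u·dn v)/D = 0.6051796186396387/0.6167113863607188 = 0.9813011921360326
dn(u+v) = (dn u·dn v − m·sn u·sn v·cn u·cn v)/D = 0.6089406870830104/0.6167113863607188 = 0.9873997797842455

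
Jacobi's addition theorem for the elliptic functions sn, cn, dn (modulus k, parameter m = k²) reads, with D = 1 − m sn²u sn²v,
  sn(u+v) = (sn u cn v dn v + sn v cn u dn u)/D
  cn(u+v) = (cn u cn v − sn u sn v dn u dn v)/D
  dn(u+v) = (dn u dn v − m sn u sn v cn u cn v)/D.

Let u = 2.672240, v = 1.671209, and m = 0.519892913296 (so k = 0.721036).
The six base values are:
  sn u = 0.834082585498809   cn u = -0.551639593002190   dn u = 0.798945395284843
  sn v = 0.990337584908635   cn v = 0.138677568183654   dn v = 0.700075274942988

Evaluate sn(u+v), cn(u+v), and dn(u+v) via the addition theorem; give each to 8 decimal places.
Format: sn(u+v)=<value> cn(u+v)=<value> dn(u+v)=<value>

m = k² = 0.519892913296
D = 1 − m·sn²u·sn²v = 0.6452695022628184
sn(u+v) = (sn u·cn v·dn v + sn v·cn u·dn u)/D = -0.3554947091483344/0.6452695022628184 = -0.5509243934537314
cn(u+v) = (cn u·cn v − sn u·sn v·dn u·dn v)/D = -0.5385129917820428/0.6452695022628184 = -0.8345551585711026
dn(u+v) = (dn u·dn v − m·sn u·sn v·cn u·cn v)/D = 0.5921743745816891/0.6452695022628184 = 0.9177163534074735

sn(u+v)=-0.55092439 cn(u+v)=-0.83455516 dn(u+v)=0.91771635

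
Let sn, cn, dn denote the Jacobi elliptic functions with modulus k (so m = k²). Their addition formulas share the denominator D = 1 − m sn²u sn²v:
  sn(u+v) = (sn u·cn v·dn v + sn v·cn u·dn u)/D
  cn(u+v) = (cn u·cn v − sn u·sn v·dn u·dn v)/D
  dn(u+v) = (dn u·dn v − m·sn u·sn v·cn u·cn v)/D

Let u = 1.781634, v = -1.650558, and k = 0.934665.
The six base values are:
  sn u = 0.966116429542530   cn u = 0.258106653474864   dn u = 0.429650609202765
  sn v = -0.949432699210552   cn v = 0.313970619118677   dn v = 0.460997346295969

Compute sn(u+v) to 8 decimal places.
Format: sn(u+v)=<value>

sn(u+v)=0.13037726

m = k² = 0.873598662225
D = 1 − m·sn²u·sn²v = 0.2649798148866389
sn(u+v) = (sn u·cn v·dn v + sn v·cn u·dn u)/D = 0.0345473413886412/0.2649798148866389 = 0.1303772568617006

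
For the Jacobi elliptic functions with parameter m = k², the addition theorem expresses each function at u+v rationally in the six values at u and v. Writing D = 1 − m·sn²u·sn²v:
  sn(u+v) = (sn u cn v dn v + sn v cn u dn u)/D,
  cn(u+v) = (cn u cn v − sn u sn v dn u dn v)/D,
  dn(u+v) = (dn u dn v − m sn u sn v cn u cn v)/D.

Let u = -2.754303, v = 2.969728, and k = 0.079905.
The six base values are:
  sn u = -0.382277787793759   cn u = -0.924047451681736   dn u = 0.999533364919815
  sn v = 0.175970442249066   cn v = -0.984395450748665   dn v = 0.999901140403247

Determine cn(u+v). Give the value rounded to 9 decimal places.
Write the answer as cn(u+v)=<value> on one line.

m = k² = 0.006384809025
D = 1 − m·sn²u·sn²v = 0.9999711074754521
cn(u+v) = (cn u·cn v − sn u·sn v·dn u·dn v)/D = 0.9768596615988524/0.9999711074754521 = 0.9768878863560895

cn(u+v)=0.976887886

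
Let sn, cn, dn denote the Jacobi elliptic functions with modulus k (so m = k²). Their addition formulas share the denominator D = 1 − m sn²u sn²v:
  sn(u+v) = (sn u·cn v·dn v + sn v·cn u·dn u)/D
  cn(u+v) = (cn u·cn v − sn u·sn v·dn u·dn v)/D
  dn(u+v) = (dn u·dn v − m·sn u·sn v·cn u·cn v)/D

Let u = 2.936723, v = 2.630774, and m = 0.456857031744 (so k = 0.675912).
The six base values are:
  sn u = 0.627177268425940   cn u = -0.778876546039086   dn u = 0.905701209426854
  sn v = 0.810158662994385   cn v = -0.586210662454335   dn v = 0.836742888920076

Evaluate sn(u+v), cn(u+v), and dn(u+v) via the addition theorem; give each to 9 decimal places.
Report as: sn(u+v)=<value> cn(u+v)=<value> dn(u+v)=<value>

m = k² = 0.456857031744
D = 1 − m·sn²u·sn²v = 0.8820491451347761
sn(u+v) = (sn u·cn v·dn v + sn v·cn u·dn u)/D = -0.8791449823648063/0.8820491451347761 = -0.9967074819062083
cn(u+v) = (cn u·cn v − sn u·sn v·dn u·dn v)/D = 0.07151779090389761/0.8820491451347761 = 0.08108141286500513
dn(u+v) = (dn u·dn v − m·sn u·sn v·cn u·cn v)/D = 0.651849497740097/0.8820491451347761 = 0.7390172093421112

sn(u+v)=-0.996707482 cn(u+v)=0.081081413 dn(u+v)=0.739017209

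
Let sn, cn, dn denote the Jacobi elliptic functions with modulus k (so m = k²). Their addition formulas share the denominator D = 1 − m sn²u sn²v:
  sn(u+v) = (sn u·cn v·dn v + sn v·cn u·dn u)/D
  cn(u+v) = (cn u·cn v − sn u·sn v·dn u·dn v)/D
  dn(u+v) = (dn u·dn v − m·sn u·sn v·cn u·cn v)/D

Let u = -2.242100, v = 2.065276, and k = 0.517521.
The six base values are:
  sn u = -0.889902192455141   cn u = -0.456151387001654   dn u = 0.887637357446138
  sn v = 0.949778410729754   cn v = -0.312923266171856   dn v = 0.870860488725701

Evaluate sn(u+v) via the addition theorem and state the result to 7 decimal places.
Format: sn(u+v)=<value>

m = k² = 0.267827985441
D = 1 − m·sn²u·sn²v = 0.8086691085089494
sn(u+v) = (sn u·cn v·dn v + sn v·cn u·dn u)/D = -0.1420529615361659/0.8086691085089494 = -0.1756626536632367

sn(u+v)=-0.1756627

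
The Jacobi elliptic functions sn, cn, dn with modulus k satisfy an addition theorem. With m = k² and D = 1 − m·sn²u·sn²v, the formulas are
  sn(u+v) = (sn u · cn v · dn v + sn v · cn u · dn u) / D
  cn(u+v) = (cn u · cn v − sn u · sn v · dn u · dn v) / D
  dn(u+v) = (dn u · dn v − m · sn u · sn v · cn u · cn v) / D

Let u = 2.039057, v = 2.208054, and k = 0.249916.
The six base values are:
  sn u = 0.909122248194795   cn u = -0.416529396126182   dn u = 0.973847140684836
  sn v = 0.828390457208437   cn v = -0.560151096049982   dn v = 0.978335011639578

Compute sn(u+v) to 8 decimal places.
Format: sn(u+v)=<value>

m = k² = 0.062458007056
D = 1 − m·sn²u·sn²v = 0.9645755701490765
sn(u+v) = (sn u·cn v·dn v + sn v·cn u·dn u)/D = -0.8342379784732482/0.9645755701490765 = -0.8648757072961277

sn(u+v)=-0.86487571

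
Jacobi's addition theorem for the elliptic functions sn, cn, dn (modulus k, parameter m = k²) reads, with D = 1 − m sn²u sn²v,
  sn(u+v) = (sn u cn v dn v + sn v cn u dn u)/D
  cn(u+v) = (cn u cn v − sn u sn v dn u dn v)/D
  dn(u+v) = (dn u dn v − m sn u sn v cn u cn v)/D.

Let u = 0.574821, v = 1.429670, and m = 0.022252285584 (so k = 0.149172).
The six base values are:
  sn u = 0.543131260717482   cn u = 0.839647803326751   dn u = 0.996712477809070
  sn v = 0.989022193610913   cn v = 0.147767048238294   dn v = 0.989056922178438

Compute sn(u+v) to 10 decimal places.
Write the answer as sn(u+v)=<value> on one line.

m = k² = 0.022252285584
D = 1 − m·sn²u·sn²v = 0.9935790941860147
sn(u+v) = (sn u·cn v·dn v + sn v·cn u·dn u)/D = 0.9070788998917842/0.9935790941860147 = 0.9129408068261588

sn(u+v)=0.9129408068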